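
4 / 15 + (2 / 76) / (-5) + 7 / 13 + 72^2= 38419367 / 7410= 5184.80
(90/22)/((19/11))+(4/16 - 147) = -10973/76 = -144.38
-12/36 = -1/3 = -0.33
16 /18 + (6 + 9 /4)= 329 /36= 9.14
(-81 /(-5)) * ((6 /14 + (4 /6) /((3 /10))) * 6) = 9018 /35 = 257.66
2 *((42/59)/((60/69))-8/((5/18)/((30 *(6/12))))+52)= -223717/295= -758.36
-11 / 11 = -1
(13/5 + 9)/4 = 29/10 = 2.90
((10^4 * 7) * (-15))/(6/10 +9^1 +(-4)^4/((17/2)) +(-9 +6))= -89250000/3121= -28596.60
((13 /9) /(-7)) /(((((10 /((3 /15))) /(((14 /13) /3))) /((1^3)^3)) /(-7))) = 7 /675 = 0.01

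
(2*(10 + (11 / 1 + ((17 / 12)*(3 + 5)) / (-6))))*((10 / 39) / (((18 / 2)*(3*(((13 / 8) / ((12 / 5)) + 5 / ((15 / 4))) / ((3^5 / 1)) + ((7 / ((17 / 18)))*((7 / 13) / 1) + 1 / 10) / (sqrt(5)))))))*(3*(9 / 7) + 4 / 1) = -548756436800000 / 77842561647487357 + 54269274571776000*sqrt(5) / 77842561647487357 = 1.55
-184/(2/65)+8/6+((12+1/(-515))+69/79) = -728155132/122055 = -5965.80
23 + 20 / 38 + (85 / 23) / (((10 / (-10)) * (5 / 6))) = 8343 / 437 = 19.09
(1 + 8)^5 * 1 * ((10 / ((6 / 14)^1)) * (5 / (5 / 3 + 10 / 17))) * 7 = 491878170 / 23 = 21386007.39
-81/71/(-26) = 81/1846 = 0.04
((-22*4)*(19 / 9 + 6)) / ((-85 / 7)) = 44968 / 765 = 58.78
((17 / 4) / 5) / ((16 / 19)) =1.01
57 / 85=0.67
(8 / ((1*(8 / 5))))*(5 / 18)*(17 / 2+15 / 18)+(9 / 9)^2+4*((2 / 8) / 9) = 380 / 27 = 14.07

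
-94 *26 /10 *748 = -914056 /5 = -182811.20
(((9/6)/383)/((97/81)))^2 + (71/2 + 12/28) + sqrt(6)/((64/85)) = 85 *sqrt(6)/64 + 1388478395149/38645510428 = 39.18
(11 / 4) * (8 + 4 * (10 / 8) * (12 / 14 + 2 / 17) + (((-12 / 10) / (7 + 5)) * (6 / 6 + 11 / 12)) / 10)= 20192293 / 571200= 35.35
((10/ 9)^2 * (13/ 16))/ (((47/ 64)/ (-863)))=-4487600/ 3807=-1178.78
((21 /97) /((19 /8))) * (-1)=-168 /1843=-0.09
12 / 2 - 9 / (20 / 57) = -393 / 20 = -19.65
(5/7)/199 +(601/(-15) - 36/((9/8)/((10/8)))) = -1672918/20895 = -80.06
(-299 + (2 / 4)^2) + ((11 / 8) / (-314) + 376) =194041 / 2512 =77.25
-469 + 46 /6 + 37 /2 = -2657 /6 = -442.83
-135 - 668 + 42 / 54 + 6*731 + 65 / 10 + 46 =65453 / 18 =3636.28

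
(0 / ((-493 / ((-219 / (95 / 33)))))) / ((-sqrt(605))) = 0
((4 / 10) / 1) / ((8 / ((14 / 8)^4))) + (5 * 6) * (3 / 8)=60001 / 5120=11.72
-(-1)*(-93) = -93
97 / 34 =2.85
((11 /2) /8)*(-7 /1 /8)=-0.60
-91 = -91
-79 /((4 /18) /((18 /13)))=-6399 /13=-492.23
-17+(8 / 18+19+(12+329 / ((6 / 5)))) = 5195 / 18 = 288.61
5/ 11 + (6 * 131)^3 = 485587656.45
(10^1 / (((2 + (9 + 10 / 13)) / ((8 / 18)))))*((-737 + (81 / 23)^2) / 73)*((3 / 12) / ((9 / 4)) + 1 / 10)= -378712256 / 478580481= -0.79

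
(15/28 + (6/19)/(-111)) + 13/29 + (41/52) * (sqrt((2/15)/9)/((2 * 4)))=41 * sqrt(30)/18720 + 560073/570836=0.99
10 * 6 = 60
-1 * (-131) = 131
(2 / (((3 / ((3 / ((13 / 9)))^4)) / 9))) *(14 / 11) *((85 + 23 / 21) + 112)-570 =666469290 / 24167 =27577.66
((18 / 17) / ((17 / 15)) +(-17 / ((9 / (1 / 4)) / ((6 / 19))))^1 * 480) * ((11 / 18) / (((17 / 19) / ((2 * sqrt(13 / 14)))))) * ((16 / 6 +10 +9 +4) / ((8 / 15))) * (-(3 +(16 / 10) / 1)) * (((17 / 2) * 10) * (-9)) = -2698883825 * sqrt(182) / 2312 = -15748241.09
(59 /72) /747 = 59 /53784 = 0.00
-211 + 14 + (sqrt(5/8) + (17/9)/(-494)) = -875879/4446 + sqrt(10)/4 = -196.21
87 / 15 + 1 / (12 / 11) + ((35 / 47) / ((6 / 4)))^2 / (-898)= 1199086769 / 178531380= 6.72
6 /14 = 0.43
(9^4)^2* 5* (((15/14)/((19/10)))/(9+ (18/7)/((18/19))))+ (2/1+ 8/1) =16142535955/1558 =10361062.87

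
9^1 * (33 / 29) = 297 / 29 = 10.24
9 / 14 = 0.64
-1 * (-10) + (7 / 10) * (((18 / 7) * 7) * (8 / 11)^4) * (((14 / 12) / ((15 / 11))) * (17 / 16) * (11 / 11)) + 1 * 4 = 572474 / 33275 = 17.20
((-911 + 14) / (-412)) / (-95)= -897 / 39140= -0.02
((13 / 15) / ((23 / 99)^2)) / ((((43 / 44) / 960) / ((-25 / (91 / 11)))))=-7589894400 / 159229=-47666.53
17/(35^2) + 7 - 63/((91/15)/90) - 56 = -15663854/15925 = -983.60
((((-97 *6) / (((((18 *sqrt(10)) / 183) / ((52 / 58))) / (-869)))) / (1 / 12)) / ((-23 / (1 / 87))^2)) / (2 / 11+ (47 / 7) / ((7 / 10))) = 36029104111 *sqrt(10) / 254874683655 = 0.45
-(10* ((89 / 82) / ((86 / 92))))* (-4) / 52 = 20470 / 22919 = 0.89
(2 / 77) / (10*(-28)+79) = -2 / 15477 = -0.00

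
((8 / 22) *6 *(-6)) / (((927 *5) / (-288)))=4608 / 5665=0.81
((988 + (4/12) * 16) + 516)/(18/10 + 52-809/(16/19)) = -362240/217653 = -1.66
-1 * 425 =-425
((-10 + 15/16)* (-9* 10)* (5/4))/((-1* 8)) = -32625/256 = -127.44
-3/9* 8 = -8/3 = -2.67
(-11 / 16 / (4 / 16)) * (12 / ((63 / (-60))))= 220 / 7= 31.43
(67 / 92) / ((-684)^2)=67 / 43042752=0.00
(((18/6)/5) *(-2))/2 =-3/5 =-0.60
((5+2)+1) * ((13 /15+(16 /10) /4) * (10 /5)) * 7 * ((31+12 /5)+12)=483056 /75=6440.75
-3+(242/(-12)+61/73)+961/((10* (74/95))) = 3274927/32412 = 101.04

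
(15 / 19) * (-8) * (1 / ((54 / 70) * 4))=-2.05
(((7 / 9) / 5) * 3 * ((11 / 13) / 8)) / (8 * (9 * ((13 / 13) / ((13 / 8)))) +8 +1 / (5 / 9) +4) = 77 / 90648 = 0.00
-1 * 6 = -6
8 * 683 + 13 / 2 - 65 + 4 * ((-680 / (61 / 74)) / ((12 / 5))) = 4030.64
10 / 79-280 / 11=-22010 / 869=-25.33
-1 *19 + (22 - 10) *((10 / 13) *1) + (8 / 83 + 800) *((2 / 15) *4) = 2249439 / 5395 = 416.95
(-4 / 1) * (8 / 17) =-32 / 17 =-1.88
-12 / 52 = -3 / 13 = -0.23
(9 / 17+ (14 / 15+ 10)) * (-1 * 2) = -22.93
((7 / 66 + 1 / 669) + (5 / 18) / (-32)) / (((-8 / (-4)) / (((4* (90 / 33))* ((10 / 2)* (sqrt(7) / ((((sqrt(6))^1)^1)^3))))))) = 3492575* sqrt(42) / 46626624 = 0.49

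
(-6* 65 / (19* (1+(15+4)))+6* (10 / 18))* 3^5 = 21303 / 38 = 560.61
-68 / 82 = -0.83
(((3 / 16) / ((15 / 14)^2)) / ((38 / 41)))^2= 4036081 / 129960000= 0.03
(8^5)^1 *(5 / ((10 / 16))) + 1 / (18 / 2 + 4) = 3407873 / 13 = 262144.08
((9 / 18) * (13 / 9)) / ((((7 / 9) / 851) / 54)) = 298701 / 7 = 42671.57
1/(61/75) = 75/61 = 1.23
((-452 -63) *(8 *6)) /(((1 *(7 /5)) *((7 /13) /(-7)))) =1606800 /7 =229542.86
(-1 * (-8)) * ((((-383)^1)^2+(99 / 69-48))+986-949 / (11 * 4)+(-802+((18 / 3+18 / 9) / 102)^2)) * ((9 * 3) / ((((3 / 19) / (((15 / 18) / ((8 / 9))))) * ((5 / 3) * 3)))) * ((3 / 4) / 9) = 7342009406623 / 2339744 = 3137954.16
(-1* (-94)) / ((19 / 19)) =94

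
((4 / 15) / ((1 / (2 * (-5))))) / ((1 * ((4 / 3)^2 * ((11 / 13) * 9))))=-13 / 66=-0.20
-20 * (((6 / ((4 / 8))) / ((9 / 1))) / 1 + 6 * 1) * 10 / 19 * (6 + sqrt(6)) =-8800 / 19 - 4400 * sqrt(6) / 57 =-652.24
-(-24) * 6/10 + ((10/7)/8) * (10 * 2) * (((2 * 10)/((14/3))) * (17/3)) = 24778/245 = 101.13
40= 40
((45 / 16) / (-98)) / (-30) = 3 / 3136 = 0.00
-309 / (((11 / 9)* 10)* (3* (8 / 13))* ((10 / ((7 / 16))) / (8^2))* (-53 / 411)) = 34670727 / 116600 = 297.35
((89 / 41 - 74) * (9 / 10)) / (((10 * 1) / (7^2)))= -259749 / 820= -316.77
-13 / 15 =-0.87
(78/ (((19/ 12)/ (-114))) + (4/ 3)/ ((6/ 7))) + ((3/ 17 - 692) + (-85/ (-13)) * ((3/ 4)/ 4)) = -200651657/ 31824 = -6305.04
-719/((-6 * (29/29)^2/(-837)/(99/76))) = -19859499/152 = -130654.60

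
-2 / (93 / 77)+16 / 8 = 32 / 93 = 0.34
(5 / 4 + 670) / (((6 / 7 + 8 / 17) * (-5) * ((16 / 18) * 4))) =-575127 / 20224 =-28.44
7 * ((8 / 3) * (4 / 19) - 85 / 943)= 177317 / 53751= 3.30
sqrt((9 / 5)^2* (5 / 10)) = 9* sqrt(2) / 10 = 1.27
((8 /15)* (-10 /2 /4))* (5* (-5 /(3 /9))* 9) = 450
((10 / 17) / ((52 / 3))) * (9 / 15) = 9 / 442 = 0.02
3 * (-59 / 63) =-59 / 21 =-2.81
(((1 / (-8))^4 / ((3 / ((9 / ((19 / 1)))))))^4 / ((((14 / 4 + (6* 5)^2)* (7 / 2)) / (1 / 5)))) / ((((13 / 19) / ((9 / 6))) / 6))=729 / 396835167765617243586560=0.00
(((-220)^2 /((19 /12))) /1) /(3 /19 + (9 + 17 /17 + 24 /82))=23812800 /8141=2925.05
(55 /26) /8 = 55 /208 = 0.26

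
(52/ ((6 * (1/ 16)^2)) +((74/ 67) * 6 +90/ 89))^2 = 4956432.92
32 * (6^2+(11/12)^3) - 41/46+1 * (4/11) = 8034079/6831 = 1176.12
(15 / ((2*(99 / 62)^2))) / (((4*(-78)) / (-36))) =4805 / 14157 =0.34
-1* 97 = -97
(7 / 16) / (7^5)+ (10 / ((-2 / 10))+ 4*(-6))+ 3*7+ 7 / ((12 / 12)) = -1767135 / 38416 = -46.00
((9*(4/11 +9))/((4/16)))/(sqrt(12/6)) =1854*sqrt(2)/11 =238.36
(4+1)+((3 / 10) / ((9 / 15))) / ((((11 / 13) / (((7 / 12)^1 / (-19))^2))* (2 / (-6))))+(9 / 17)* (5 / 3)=38110771 / 6480672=5.88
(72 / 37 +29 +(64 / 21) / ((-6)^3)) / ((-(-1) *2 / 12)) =1297838 / 6993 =185.59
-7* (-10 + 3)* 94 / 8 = 575.75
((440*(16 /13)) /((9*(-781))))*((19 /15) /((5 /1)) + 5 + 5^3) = -10.04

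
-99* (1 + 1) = -198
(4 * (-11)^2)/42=242/21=11.52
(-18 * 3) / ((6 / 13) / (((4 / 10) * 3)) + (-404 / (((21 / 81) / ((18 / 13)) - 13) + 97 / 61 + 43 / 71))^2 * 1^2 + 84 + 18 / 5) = -1752896770494698790 / 49859009786761257391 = -0.04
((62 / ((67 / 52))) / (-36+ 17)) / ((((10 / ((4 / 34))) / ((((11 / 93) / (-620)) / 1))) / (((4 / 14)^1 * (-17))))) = -572 / 20718075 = -0.00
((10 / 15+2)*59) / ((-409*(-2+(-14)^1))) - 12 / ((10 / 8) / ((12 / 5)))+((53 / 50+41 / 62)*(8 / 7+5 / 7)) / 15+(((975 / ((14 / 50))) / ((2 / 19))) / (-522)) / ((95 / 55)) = -229684414247 / 3860755500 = -59.49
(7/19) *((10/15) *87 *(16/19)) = 6496/361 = 17.99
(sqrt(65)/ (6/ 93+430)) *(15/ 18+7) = 1457 *sqrt(65)/ 79992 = 0.15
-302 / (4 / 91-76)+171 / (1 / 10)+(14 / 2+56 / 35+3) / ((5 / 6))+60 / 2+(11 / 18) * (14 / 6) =1759.32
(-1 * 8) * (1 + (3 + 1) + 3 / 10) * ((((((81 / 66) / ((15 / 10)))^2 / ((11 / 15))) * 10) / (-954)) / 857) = 540 / 1140667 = 0.00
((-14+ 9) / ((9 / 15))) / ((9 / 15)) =-125 / 9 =-13.89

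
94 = 94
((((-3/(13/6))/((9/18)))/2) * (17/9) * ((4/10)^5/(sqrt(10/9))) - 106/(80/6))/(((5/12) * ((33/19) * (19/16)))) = -9.28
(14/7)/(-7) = -0.29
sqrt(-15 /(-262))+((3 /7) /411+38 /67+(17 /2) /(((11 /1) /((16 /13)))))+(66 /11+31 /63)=sqrt(3930) /262+94640704 /11813373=8.25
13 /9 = 1.44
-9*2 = -18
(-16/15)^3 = -4096/3375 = -1.21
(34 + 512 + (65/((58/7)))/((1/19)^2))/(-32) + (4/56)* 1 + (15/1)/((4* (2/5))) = -1248733/12992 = -96.12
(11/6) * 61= 111.83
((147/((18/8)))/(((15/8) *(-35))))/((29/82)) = -18368/6525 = -2.82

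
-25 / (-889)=25 / 889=0.03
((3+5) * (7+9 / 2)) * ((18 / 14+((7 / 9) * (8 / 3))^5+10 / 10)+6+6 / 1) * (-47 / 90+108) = 2353833663188456 / 4519905705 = 520770.52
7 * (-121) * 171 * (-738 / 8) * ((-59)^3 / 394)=-10976450464287 / 1576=-6964752832.67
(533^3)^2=22927845901396969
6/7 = 0.86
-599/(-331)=599/331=1.81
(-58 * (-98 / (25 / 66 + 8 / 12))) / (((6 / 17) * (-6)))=-531454 / 207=-2567.41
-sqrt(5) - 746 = -748.24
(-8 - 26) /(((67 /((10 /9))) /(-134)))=680 /9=75.56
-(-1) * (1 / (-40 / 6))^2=9 / 400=0.02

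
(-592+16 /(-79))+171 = -33275 /79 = -421.20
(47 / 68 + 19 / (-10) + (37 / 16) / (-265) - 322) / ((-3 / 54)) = 209677689 / 36040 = 5817.92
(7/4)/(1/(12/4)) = 21/4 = 5.25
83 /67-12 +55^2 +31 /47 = 9493915 /3149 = 3014.90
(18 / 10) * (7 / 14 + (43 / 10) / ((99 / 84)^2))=39157 / 6050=6.47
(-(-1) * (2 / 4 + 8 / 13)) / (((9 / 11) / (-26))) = -319 / 9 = -35.44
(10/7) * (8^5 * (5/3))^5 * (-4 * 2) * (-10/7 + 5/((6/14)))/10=-203061758763394744188928000000/35721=-5684660529195564071244590.00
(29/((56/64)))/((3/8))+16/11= 20752/231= 89.84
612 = 612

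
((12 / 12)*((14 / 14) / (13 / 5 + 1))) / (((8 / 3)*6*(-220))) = -1 / 12672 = -0.00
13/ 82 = 0.16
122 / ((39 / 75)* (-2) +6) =24.60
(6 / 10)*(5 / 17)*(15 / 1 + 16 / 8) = 3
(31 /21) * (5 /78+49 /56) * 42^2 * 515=32744215 /26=1259392.88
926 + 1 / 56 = 51857 / 56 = 926.02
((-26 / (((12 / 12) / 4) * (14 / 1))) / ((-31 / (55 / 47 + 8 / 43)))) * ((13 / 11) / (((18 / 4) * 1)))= 3705832 / 43417143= 0.09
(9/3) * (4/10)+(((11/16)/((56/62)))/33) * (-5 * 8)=233/840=0.28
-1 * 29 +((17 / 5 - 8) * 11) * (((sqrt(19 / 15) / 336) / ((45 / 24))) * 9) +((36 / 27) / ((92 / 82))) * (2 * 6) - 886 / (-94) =-5744 / 1081 - 253 * sqrt(285) / 5250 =-6.13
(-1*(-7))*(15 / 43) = 105 / 43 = 2.44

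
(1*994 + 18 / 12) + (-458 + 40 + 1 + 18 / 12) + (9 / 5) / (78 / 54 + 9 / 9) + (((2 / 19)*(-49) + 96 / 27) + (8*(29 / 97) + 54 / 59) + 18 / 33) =62758279493 / 107649630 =582.99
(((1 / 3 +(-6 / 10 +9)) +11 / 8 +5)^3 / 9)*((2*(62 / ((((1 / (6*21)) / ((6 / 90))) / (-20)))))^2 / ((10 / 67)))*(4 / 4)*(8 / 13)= 150410331930940088 / 219375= 685631142705.14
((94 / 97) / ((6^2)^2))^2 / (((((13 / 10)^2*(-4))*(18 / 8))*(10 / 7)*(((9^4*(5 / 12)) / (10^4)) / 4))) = -77315000 / 205348485129723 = -0.00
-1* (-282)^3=22425768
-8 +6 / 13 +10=32 / 13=2.46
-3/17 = -0.18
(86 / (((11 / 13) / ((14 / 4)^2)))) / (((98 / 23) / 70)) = 449995 / 22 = 20454.32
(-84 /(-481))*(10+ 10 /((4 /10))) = 2940 /481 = 6.11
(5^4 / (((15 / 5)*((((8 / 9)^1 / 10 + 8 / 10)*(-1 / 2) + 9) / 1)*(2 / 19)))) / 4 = 35625 / 616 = 57.83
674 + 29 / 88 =59341 / 88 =674.33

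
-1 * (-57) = 57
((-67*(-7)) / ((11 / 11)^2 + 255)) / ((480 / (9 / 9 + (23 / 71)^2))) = 261233 / 61943808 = 0.00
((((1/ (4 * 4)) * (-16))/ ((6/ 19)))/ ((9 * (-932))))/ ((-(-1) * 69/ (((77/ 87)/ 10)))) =1463/ 3021189840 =0.00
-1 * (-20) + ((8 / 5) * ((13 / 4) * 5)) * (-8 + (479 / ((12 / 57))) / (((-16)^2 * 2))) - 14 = -88535 / 1024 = -86.46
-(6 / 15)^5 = -32 / 3125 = -0.01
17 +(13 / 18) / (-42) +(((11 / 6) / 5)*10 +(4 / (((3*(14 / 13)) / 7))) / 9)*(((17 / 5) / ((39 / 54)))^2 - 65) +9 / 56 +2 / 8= -6604627 / 36504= -180.93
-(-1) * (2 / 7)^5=32 / 16807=0.00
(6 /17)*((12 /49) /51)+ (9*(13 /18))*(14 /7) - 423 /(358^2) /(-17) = 23597523547 /1814930404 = 13.00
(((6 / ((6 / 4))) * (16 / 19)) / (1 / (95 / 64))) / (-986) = -0.01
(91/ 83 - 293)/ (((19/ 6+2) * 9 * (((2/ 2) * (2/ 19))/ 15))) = -2301660/ 2573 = -894.54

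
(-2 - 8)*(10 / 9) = -100 / 9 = -11.11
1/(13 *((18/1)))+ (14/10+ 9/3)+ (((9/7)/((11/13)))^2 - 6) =0.71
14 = 14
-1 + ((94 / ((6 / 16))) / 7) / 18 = 187 / 189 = 0.99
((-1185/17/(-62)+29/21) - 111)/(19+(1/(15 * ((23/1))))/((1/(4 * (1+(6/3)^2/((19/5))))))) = -5247109255/920043978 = -5.70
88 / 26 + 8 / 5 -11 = -391 / 65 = -6.02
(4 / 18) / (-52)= -1 / 234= -0.00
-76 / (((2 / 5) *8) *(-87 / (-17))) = -1615 / 348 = -4.64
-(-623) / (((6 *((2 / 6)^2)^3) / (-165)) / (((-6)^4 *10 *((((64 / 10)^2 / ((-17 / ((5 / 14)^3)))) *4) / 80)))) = 739954828800 / 833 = 888301115.01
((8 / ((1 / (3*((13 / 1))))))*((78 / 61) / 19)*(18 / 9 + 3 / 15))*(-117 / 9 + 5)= -2141568 / 5795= -369.55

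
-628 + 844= 216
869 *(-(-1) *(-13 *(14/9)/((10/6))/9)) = -158158/135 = -1171.54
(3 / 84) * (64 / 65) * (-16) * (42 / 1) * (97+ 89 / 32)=-2357.91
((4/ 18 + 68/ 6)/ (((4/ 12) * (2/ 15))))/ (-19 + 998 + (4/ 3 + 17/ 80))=62400/ 235331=0.27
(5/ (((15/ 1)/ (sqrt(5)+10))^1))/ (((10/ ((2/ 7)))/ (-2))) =-4/ 21 - 2 * sqrt(5)/ 105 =-0.23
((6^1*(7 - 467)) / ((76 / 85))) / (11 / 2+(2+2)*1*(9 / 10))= -586500 / 1729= -339.21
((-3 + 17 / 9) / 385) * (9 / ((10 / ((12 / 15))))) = -4 / 1925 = -0.00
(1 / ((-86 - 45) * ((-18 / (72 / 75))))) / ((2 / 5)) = 2 / 1965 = 0.00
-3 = -3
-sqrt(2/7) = -sqrt(14)/7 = -0.53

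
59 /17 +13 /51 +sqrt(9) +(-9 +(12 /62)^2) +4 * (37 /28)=1045927 /343077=3.05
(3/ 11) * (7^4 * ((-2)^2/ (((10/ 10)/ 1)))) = 28812/ 11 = 2619.27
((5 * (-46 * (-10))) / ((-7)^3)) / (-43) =2300 / 14749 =0.16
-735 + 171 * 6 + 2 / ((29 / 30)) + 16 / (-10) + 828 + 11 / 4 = 1122.22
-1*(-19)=19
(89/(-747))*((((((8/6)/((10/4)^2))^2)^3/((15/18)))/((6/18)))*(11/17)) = -0.00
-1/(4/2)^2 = -1/4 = -0.25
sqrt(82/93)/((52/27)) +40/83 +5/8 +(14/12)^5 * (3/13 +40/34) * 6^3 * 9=9 * sqrt(7626)/1612 +867840617/146744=5914.46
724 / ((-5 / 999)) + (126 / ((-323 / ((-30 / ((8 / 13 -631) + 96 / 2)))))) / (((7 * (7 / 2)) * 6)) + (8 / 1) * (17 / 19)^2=-235229744053424 / 1626212945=-144648.80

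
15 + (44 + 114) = 173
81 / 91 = 0.89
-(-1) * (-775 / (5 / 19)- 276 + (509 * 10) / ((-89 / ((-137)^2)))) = -95820879 / 89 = -1076639.09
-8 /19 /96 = -1 /228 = -0.00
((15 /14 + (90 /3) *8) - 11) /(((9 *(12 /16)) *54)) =0.63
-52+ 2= -50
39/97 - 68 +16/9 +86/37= -2050979/32301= -63.50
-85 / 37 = -2.30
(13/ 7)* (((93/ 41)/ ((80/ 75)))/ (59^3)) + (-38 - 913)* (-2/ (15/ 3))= 1793776990611/ 4715501840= 380.40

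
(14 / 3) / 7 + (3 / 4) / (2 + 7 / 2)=53 / 66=0.80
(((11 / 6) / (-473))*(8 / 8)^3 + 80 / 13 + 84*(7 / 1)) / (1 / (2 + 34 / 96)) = 225184027 / 160992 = 1398.73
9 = 9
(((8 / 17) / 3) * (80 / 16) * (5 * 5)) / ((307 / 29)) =1.85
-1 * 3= -3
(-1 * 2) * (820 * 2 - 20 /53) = -173800 /53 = -3279.25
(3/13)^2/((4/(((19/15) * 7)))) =399/3380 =0.12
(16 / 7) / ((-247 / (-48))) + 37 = 64741 / 1729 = 37.44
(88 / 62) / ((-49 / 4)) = -176 / 1519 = -0.12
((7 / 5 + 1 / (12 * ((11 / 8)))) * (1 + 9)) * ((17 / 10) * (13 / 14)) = 53261 / 2310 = 23.06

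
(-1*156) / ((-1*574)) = 78 / 287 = 0.27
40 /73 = 0.55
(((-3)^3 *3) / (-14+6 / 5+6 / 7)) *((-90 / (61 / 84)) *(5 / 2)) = -2101.40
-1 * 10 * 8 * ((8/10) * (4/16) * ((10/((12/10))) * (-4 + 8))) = -1600/3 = -533.33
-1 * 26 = -26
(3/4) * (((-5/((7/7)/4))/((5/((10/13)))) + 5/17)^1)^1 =-1845/884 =-2.09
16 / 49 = 0.33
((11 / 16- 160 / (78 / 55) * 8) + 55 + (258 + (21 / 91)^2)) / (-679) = 4776535 / 5508048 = 0.87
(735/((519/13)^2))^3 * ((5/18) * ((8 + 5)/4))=4613937672833125/52116216477581016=0.09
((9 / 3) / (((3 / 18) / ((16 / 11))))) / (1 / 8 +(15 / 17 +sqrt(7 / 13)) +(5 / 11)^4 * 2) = 23406399867136 / 536362888675 - 11533910874112 * sqrt(91) / 3754540220725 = 14.33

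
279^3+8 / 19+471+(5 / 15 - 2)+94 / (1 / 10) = 1237985779 / 57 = 21719048.75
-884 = -884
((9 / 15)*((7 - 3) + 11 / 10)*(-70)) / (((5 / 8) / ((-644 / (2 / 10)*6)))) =33106752 / 5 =6621350.40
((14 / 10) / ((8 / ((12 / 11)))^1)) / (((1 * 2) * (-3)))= -7 / 220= -0.03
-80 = -80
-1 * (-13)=13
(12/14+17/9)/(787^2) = 173/39020247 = 0.00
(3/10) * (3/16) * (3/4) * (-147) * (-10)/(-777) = -189/2368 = -0.08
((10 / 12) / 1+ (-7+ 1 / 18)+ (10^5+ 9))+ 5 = 900071 / 9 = 100007.89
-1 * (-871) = 871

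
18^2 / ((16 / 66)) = 2673 / 2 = 1336.50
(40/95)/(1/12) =96/19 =5.05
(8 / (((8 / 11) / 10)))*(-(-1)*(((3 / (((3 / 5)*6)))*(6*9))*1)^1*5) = 24750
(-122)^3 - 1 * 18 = -1815866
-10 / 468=-0.02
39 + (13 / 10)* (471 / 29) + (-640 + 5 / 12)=-579.47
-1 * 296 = -296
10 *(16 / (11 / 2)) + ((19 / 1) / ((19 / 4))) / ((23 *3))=22124 / 759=29.15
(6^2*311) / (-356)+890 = 76411 / 89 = 858.55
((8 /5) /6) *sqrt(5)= 4 *sqrt(5) /15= 0.60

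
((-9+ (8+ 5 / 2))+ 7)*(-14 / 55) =-119 / 55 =-2.16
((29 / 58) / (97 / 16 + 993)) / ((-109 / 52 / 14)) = -5824 / 1742365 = -0.00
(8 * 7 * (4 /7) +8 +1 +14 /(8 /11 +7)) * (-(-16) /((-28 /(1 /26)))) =-7278 /7735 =-0.94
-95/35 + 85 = 576/7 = 82.29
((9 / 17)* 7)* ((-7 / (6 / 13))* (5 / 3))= -3185 / 34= -93.68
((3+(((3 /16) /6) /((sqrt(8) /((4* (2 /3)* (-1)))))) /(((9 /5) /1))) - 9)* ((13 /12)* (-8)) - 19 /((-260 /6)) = 65* sqrt(2) /648+6817 /130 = 52.58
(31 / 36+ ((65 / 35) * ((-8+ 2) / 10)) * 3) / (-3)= 3127 / 3780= 0.83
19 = 19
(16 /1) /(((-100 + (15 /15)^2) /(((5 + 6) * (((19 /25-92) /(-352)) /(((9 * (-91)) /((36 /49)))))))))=0.00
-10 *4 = -40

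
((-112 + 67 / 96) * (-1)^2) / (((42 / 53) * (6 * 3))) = -566305 / 72576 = -7.80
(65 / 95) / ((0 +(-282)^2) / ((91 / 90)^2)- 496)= 107653 / 12160703456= 0.00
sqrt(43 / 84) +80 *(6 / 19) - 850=-15670 / 19 +sqrt(903) / 42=-824.02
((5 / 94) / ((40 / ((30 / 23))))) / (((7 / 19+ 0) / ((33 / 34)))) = 9405 / 2058224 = 0.00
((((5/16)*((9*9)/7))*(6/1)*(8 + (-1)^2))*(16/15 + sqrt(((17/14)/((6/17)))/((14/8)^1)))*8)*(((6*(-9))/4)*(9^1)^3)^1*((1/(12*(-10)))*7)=4782969/5 + 81310473*sqrt(3)/112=2214039.07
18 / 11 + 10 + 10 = 238 / 11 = 21.64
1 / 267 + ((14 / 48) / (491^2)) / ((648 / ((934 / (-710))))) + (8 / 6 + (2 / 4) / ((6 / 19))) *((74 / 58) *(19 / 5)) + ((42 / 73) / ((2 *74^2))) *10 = 4856206654116280003207 / 343314303399368550720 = 14.15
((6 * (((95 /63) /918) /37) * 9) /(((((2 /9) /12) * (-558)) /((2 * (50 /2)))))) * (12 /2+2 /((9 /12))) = -123500 /1228437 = -0.10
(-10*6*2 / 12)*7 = -70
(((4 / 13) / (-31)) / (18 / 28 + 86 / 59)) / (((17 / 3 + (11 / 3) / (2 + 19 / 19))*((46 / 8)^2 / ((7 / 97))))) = -1665216 / 1112227491115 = -0.00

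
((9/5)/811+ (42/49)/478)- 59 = -59.00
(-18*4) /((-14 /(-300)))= -10800 /7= -1542.86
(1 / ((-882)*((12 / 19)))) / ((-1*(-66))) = -19 / 698544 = -0.00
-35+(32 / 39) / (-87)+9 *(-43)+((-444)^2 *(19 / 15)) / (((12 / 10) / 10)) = 7058993962 / 3393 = 2080457.99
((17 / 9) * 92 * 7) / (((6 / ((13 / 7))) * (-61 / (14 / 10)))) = -71162 / 8235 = -8.64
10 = 10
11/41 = 0.27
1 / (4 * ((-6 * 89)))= -0.00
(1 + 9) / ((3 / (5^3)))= 1250 / 3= 416.67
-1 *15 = -15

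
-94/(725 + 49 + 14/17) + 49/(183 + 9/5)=62521/434676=0.14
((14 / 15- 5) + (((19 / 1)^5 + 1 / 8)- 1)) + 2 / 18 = 2476094.17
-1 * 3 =-3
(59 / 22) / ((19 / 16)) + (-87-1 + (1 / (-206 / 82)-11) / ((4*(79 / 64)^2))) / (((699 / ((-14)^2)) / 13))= -30552607852456 / 93910654893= -325.34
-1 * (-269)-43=226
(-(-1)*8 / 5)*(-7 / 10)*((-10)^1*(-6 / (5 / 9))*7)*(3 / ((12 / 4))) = -21168 / 25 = -846.72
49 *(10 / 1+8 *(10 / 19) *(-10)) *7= -209230 / 19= -11012.11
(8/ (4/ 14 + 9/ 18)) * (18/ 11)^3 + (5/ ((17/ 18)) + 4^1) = 13417406/ 248897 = 53.91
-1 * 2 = -2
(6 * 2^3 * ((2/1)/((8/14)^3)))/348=343/232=1.48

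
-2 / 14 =-1 / 7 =-0.14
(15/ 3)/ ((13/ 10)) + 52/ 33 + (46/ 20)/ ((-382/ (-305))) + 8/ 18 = 7573861/ 983268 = 7.70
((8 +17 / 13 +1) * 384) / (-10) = -25728 / 65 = -395.82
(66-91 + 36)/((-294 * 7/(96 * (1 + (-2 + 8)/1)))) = -176/49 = -3.59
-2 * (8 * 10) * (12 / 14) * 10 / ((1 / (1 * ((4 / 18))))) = -6400 / 21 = -304.76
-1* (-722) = 722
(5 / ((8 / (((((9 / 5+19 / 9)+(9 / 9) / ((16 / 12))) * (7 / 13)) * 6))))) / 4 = 5873 / 2496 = 2.35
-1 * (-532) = 532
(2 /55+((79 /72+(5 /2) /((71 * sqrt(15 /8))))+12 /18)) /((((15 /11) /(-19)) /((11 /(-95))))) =2.95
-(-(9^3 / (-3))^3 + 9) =-14348916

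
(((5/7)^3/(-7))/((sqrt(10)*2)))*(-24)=150*sqrt(10)/2401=0.20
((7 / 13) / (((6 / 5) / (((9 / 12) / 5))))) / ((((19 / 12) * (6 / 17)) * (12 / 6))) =119 / 1976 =0.06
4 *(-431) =-1724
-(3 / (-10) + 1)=-7 / 10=-0.70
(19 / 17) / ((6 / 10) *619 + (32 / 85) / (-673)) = 12787 / 4249181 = 0.00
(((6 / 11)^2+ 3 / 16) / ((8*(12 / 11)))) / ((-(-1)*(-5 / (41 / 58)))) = -12833 / 1633280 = -0.01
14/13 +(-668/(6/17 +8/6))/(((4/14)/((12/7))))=-1328050/559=-2375.76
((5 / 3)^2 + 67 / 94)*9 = 2953 / 94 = 31.41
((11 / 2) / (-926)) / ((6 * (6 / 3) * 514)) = -11 / 11423136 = -0.00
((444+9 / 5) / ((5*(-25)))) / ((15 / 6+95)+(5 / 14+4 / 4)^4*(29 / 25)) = -85629264 / 2435457725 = -0.04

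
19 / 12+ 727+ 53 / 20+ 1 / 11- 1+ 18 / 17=4103059 / 5610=731.38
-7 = -7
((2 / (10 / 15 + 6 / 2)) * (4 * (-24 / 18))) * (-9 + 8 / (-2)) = 416 / 11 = 37.82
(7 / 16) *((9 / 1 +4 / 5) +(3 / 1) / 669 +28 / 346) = 6673961 / 1543160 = 4.32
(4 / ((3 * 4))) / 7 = 1 / 21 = 0.05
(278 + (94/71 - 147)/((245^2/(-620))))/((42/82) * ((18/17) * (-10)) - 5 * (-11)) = 166051343734/29453127025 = 5.64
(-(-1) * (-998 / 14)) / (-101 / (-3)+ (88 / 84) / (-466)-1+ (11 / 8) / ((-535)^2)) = -798684529800 / 365971918423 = -2.18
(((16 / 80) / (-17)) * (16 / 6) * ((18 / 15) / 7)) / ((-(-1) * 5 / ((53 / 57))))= -0.00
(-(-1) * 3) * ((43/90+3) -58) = -163.57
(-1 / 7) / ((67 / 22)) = -22 / 469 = -0.05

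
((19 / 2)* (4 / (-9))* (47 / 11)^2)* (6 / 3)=-167884 / 1089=-154.16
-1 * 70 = -70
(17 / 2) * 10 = 85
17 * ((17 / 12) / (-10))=-289 / 120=-2.41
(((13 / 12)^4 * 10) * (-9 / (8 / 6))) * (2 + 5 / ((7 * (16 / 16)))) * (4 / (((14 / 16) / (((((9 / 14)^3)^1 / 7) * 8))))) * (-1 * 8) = 659330685 / 235298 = 2802.11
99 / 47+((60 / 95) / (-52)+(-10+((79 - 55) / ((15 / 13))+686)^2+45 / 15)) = 144985188229 / 290225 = 499561.33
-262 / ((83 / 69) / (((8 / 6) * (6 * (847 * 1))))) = -122496528 / 83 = -1475861.78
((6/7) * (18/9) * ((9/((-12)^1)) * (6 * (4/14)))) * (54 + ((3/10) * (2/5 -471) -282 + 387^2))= -403379514/1225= -329289.40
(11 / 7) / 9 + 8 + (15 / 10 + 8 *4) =5251 / 126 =41.67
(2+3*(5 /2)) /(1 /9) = 171 /2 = 85.50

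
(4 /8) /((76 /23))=23 /152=0.15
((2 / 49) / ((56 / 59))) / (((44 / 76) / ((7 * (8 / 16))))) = 1121 / 4312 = 0.26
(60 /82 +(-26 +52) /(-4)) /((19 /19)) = -473 /82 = -5.77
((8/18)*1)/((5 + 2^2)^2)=4/729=0.01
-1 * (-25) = 25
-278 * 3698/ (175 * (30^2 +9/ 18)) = -2056088/ 315175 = -6.52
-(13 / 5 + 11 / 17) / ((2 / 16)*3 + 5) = -2208 / 3655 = -0.60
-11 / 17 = -0.65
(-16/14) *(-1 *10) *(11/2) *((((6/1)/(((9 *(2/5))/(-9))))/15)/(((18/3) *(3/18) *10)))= -6.29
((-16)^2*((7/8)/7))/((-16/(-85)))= 170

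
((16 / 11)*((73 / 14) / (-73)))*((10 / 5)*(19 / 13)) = -0.30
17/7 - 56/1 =-375/7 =-53.57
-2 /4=-1 /2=-0.50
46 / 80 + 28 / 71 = 2753 / 2840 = 0.97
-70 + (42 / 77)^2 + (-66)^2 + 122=533404 / 121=4408.30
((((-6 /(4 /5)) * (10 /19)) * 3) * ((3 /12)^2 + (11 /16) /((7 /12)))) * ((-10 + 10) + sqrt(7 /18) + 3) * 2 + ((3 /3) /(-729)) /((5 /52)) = -342047453 /3878280- 10425 * sqrt(14) /2128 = -106.53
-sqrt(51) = -7.14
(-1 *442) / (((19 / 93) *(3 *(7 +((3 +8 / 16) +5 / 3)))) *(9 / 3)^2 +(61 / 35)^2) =-33569900 / 5327927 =-6.30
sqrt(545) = 23.35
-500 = -500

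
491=491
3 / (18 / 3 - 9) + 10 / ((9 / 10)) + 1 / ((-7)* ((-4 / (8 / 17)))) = 10847 / 1071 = 10.13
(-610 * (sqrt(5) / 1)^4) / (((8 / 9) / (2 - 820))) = 28067625 / 2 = 14033812.50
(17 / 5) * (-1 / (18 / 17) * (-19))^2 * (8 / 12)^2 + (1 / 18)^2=7094417 / 14580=486.59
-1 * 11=-11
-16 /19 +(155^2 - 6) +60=457485 /19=24078.16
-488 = -488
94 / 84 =47 / 42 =1.12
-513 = -513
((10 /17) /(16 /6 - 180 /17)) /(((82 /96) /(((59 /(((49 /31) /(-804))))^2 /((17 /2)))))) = -1556940460504320 /169023197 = -9211401.09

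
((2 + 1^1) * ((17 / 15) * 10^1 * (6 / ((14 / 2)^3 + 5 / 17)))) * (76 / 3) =21964 / 1459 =15.05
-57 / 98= -0.58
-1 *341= -341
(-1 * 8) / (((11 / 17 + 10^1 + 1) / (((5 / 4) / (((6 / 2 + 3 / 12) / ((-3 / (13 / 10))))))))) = 3400 / 5577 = 0.61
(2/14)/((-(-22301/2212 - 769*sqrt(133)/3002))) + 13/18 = 16573363/22465566 - 4424*sqrt(133)/11232783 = 0.73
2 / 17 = 0.12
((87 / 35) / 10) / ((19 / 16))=696 / 3325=0.21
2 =2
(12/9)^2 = 16/9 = 1.78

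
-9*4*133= -4788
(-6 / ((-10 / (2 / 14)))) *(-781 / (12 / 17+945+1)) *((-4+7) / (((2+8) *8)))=-119493 / 45063200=-0.00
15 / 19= 0.79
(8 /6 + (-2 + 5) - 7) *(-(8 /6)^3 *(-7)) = -3584 /81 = -44.25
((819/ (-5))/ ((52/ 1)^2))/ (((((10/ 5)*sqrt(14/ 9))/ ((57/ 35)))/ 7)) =-1539*sqrt(14)/ 20800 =-0.28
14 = 14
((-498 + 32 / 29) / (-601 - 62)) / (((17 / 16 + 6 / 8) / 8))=1844480 / 557583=3.31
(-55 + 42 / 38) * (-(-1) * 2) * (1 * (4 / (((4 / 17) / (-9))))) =313344 / 19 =16491.79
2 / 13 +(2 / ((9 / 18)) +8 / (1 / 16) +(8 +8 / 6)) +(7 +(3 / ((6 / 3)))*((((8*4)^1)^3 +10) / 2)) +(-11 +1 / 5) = 9641263 / 390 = 24721.19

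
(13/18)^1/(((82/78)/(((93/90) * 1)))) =5239/7380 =0.71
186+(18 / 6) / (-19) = 3531 / 19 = 185.84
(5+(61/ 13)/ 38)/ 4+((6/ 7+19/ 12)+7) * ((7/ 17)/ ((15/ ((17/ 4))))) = 423661/ 177840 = 2.38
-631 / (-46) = 631 / 46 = 13.72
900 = 900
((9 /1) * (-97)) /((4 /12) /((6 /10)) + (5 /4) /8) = -1226.46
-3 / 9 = -1 / 3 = -0.33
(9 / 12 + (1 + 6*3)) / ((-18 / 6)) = -79 / 12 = -6.58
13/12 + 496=5965/12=497.08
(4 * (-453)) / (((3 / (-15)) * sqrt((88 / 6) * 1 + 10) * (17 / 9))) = 40770 * sqrt(222) / 629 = 965.75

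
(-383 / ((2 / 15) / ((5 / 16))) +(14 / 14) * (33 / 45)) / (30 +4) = -430523 / 16320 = -26.38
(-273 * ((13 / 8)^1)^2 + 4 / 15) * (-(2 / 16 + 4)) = 7609789 / 2560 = 2972.57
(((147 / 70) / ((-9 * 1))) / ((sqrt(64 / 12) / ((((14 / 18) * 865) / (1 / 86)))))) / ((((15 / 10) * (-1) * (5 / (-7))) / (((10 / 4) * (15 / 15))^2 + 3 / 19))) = -1242617999 * sqrt(3) / 61560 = -34962.27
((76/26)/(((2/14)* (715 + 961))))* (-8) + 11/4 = 57789/21788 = 2.65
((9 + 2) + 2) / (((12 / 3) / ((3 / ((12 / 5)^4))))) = 8125 / 27648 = 0.29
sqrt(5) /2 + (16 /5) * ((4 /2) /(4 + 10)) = 16 /35 + sqrt(5) /2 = 1.58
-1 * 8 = -8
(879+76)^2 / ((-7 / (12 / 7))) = -10944300 / 49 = -223353.06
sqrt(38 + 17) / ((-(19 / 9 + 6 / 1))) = -9*sqrt(55) / 73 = -0.91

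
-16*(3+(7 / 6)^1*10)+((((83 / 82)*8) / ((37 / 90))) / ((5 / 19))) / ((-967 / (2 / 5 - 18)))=-5133649664 / 22004085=-233.30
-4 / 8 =-1 / 2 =-0.50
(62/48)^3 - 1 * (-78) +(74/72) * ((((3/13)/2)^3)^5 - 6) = 13402546985781054423693157/181144008966858399940608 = 73.99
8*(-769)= -6152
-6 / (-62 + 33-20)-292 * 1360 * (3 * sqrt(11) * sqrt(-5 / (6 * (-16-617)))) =6 / 49-198560 * sqrt(23210) / 211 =-143366.11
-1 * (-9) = 9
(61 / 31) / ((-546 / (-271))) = 16531 / 16926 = 0.98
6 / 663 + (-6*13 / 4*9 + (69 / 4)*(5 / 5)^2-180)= -299005 / 884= -338.24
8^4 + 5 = 4101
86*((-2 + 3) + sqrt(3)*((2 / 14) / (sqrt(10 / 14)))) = 86*sqrt(105) / 35 + 86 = 111.18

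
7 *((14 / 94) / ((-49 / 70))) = -70 / 47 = -1.49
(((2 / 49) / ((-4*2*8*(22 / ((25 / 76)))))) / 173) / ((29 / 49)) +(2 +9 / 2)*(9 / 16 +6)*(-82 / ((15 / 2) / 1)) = -125188839801 / 268429568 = -466.38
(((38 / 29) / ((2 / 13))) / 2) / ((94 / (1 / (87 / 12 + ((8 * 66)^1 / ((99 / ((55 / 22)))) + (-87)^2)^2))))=2223 / 2821006956811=0.00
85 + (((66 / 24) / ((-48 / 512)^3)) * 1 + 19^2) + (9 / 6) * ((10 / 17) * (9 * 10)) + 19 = -1282019 / 459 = -2793.07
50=50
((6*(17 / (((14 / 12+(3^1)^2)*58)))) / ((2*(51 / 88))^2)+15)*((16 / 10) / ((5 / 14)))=50956304 / 751825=67.78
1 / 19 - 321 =-6098 / 19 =-320.95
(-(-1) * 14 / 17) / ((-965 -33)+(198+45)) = -14 / 12835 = -0.00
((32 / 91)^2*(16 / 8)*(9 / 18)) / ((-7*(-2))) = 512 / 57967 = 0.01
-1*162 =-162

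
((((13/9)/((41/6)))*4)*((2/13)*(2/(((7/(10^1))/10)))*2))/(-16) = -400/861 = -0.46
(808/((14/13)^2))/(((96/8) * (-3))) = -17069/882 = -19.35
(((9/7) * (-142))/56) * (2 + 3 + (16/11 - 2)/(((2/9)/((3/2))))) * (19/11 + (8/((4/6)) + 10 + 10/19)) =-93933639/901208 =-104.23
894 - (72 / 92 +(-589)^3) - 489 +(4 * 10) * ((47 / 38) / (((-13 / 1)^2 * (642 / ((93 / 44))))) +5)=35523992414202251 / 173849962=204337073.22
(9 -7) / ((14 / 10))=1.43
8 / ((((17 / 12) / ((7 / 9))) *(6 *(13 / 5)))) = 560 / 1989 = 0.28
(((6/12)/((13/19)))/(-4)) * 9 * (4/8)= -171/208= -0.82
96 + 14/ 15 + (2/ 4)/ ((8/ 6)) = 11677/ 120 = 97.31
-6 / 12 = -0.50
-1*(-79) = 79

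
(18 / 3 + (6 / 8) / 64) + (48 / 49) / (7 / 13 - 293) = 143276439 / 23846144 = 6.01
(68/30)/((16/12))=17/10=1.70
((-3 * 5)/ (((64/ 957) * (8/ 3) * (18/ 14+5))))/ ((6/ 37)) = -337995/ 4096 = -82.52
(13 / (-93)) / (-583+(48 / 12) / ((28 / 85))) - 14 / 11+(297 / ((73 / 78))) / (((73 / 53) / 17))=85297409187689 / 21784461732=3915.52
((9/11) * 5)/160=9/352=0.03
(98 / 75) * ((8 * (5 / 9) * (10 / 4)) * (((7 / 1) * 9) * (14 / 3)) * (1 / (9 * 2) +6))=2093672 / 81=25847.80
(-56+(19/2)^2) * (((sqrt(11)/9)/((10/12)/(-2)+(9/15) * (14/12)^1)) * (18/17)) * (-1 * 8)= -32880 * sqrt(11)/289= -377.34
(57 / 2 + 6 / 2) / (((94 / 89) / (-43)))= -241101 / 188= -1282.45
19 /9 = 2.11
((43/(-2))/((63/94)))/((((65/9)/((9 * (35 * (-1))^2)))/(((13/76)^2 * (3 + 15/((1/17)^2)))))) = -17950633155/2888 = -6215593.20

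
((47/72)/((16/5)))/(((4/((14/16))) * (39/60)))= 8225/119808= 0.07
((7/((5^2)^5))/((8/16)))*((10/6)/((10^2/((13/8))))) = 91/2343750000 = 0.00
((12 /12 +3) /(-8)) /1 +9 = 17 /2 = 8.50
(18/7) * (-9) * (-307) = 49734/7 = 7104.86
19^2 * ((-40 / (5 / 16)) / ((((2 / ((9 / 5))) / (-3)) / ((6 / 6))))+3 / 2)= 1253031 / 10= 125303.10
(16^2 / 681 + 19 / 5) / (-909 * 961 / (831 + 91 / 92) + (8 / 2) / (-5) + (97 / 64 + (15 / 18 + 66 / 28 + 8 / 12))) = -487587482816 / 122060361568251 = -0.00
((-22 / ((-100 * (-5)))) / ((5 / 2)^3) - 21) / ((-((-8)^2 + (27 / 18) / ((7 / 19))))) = 4594366 / 14890625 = 0.31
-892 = -892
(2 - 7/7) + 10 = 11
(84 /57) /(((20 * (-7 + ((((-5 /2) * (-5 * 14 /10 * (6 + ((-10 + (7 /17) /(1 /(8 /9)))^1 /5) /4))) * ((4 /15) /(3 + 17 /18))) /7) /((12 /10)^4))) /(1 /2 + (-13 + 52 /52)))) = 0.13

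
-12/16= -3/4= -0.75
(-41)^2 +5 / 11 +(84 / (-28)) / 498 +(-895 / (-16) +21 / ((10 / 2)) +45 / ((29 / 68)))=1847.10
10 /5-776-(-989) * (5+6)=10105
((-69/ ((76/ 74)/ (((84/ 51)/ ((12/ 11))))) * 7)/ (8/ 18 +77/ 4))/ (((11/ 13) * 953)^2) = -126848358/ 2287848403093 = -0.00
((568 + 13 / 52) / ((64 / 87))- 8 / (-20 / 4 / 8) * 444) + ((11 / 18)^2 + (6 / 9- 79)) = 661240451 / 103680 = 6377.70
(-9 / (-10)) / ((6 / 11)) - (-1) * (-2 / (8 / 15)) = -21 / 10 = -2.10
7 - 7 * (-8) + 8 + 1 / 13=924 / 13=71.08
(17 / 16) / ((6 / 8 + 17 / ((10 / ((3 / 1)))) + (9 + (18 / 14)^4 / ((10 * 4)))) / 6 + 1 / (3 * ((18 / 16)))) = 1102059 / 2886287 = 0.38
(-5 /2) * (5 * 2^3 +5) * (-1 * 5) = 1125 /2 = 562.50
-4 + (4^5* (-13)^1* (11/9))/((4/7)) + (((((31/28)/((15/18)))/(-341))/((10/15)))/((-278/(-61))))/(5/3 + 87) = -29186512471463/1024919280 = -28476.89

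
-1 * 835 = -835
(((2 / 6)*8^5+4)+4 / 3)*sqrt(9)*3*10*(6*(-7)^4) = 14168589120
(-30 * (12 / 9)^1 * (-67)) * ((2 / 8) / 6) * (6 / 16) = 335 / 8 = 41.88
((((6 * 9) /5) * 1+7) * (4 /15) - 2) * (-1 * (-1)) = 206 /75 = 2.75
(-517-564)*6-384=-6870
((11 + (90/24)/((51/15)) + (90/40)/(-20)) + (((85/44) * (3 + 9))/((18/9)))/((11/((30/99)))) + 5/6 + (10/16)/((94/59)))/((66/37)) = 15977836133/2105668620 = 7.59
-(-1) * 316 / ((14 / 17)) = 2686 / 7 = 383.71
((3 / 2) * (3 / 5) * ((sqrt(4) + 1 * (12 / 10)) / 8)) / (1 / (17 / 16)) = 153 / 400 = 0.38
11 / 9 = 1.22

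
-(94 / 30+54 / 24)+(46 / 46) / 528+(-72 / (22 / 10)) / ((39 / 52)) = -129407 / 2640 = -49.02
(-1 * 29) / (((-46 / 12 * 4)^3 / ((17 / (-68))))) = -783 / 389344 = -0.00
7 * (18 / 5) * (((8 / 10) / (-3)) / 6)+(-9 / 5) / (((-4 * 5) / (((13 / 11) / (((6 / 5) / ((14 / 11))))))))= -12187 / 12100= -1.01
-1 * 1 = -1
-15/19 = -0.79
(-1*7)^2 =49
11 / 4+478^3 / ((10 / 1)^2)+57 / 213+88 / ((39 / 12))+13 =100809747521 / 92300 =1092196.61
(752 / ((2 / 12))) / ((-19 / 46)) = -207552 / 19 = -10923.79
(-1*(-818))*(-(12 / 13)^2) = -117792 / 169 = -696.99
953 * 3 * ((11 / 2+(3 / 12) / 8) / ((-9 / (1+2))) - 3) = -443145 / 32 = -13848.28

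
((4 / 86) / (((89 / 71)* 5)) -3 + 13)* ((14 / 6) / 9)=1340444 / 516645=2.59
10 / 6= 5 / 3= 1.67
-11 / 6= -1.83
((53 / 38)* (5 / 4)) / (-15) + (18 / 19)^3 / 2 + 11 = 1861627 / 164616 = 11.31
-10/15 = -2/3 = -0.67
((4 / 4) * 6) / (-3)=-2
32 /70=16 /35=0.46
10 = 10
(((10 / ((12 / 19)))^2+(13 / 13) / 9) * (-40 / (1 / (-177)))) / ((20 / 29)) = 15448619 / 6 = 2574769.83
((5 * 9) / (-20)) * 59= -132.75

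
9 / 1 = 9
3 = 3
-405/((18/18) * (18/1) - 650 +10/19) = 7695/11998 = 0.64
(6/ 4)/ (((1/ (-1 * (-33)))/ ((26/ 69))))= 429/ 23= 18.65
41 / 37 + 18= 707 / 37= 19.11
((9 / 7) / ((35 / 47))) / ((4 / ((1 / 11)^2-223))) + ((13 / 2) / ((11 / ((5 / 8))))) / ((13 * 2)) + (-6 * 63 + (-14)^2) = -263946093 / 948640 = -278.24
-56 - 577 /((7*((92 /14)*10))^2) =-11850177 /211600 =-56.00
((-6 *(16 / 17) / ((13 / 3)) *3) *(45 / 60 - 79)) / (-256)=-8451 / 7072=-1.19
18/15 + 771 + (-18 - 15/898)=3386283/4490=754.18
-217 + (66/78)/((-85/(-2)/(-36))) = -240577/1105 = -217.72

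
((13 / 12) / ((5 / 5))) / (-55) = -13 / 660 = -0.02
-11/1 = -11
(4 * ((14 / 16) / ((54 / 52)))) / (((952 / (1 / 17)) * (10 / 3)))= 13 / 208080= 0.00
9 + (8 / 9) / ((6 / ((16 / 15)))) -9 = 64 / 405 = 0.16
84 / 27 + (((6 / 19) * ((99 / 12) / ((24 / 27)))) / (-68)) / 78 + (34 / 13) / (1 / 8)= 116256655 / 4837248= 24.03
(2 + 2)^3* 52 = 3328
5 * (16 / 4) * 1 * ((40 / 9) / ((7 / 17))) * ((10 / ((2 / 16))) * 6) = 2176000 / 21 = 103619.05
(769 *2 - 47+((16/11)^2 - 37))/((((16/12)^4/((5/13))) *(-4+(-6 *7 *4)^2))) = 7135695/1136385536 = 0.01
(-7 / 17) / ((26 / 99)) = -693 / 442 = -1.57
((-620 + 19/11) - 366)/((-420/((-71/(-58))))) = 256239/89320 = 2.87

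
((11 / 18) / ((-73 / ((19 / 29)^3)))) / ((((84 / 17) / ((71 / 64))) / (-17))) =1548138031 / 172285456896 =0.01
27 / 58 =0.47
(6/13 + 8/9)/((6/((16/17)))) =1264/5967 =0.21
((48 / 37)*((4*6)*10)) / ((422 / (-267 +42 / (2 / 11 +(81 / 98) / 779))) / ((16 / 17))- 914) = -528493455360 / 1571822569849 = -0.34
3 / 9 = 1 / 3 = 0.33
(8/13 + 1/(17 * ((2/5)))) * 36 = 6066/221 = 27.45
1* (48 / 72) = 2 / 3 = 0.67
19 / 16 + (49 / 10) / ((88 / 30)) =503 / 176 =2.86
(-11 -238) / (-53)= 249 / 53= 4.70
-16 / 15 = -1.07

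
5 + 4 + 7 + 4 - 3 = 17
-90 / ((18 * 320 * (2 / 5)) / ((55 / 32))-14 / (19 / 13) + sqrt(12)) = -32701702275 / 483593182846 + 49141125 * sqrt(3) / 483593182846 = -0.07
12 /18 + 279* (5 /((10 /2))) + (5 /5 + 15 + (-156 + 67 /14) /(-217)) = 2701057 /9114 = 296.36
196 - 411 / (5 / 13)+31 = -841.60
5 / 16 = 0.31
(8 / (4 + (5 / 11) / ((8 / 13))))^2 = 495616 / 173889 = 2.85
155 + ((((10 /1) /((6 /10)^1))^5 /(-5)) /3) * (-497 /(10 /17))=52806362995 /729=72436711.93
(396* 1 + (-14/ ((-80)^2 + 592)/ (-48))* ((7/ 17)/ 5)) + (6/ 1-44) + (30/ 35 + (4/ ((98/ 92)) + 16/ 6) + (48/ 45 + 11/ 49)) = 256203271649/ 698920320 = 366.57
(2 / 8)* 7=7 / 4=1.75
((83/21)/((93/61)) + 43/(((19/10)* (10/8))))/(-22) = -768029/816354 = -0.94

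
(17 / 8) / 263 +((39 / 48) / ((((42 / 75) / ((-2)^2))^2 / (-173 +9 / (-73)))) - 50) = -54387892091 / 7526008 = -7226.66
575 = 575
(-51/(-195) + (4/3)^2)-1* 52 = -29227/585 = -49.96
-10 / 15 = -2 / 3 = -0.67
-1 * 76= -76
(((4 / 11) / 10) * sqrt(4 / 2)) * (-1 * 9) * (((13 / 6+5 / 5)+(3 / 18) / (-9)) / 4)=-17 * sqrt(2) / 66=-0.36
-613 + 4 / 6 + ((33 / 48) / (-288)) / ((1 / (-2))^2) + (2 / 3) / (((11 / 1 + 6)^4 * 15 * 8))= -294586501463 / 481080960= -612.34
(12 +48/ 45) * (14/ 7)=392/ 15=26.13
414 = 414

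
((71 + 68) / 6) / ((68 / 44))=1529 / 102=14.99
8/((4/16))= 32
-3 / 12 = -1 / 4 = -0.25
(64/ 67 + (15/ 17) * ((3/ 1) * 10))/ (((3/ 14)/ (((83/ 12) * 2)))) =18149278/ 10251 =1770.49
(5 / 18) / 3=5 / 54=0.09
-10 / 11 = -0.91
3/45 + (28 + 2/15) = 141/5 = 28.20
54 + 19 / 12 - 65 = -113 / 12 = -9.42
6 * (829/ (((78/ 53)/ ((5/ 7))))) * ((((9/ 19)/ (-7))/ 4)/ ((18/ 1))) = -2.27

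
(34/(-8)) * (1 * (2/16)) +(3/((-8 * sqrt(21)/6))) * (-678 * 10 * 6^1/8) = -17/32 +15255 * sqrt(21)/28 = 2496.15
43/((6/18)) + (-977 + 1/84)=-71231/84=-847.99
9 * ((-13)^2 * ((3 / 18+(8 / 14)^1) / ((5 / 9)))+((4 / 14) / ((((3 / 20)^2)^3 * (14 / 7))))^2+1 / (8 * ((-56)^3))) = 587203398205952728139 / 414797967360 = 1415637115.93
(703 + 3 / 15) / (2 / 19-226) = -16701 / 5365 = -3.11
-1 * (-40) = 40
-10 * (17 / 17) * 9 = -90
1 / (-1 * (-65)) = 1 / 65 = 0.02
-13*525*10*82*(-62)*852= 295629516000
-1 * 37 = -37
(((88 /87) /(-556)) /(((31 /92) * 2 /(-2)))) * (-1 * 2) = -4048 /374883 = -0.01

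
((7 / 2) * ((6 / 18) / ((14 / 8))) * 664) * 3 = 1328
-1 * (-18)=18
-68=-68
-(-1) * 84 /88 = 21 /22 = 0.95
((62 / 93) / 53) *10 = 20 / 159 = 0.13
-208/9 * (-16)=3328/9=369.78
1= 1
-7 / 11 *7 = -49 / 11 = -4.45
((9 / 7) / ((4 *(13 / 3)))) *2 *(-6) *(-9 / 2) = 4.01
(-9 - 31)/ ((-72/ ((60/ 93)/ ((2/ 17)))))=3.05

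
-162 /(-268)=81 /134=0.60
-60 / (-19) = 60 / 19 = 3.16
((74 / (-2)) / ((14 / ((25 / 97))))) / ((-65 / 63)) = 1665 / 2522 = 0.66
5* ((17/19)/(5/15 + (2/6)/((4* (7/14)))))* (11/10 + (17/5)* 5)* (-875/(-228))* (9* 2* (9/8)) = 72694125/5776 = 12585.55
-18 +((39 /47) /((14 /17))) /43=-508629 /28294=-17.98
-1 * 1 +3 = 2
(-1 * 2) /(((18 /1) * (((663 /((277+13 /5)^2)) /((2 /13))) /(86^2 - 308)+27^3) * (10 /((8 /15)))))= -12313613824 /40899745292663025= -0.00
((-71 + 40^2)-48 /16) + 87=1613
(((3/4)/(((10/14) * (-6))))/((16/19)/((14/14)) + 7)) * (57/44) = -7581/262240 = -0.03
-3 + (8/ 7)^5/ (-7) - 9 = -1444556/ 117649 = -12.28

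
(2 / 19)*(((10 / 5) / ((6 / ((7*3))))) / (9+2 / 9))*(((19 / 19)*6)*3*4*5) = 45360 / 1577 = 28.76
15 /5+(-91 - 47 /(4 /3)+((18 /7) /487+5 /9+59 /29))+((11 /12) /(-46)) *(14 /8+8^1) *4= -19880072441 /163713816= -121.43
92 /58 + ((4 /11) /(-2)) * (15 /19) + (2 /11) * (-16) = -808 /551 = -1.47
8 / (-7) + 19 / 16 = 5 / 112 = 0.04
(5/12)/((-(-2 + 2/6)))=1/4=0.25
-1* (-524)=524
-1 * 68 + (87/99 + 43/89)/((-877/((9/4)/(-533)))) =-31118479252/457624739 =-68.00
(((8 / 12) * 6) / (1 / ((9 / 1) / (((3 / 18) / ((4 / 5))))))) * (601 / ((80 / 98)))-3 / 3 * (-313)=3188317 / 25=127532.68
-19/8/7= -19/56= -0.34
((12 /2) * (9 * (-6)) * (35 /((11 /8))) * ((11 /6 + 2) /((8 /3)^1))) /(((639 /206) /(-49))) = 146262060 /781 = 187275.36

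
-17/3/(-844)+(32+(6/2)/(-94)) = 31.97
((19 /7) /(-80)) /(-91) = 19 /50960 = 0.00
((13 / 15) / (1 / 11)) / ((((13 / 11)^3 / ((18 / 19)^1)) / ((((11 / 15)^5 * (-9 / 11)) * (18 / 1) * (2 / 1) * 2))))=-68.36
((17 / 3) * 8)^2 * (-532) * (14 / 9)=-137758208 / 81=-1700718.62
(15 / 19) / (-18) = -0.04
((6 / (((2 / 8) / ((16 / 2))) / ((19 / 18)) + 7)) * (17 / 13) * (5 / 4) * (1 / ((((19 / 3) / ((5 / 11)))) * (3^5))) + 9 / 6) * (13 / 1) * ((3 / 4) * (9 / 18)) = 24759671 / 3385008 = 7.31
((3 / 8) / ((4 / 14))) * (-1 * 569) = -11949 / 16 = -746.81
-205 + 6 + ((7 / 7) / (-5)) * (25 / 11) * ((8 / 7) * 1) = -15363 / 77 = -199.52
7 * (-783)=-5481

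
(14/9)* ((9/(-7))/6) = -1/3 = -0.33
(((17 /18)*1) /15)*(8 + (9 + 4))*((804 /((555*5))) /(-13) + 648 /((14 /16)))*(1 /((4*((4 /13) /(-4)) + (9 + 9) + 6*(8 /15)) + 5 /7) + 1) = 1024.49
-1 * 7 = -7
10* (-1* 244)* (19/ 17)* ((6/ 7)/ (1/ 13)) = -3616080/ 119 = -30387.23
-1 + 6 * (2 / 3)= 3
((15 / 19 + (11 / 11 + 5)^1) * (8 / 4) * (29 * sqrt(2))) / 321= 2494 * sqrt(2) / 2033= 1.73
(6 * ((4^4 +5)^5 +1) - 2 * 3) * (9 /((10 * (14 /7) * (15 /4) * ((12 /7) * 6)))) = 8478139861107 /100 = 84781398611.07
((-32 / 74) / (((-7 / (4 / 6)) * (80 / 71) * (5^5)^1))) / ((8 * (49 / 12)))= 71 / 198296875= 0.00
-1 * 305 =-305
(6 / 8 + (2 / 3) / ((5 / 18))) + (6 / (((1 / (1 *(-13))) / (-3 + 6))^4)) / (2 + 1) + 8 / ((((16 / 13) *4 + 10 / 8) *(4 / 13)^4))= 4627029.73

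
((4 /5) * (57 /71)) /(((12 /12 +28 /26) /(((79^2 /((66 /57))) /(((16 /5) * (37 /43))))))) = 1259427559 /2080584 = 605.32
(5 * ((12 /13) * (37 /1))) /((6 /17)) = 6290 /13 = 483.85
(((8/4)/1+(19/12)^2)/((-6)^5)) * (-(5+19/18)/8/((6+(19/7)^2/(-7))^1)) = 24264163/273629601792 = 0.00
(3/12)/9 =1/36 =0.03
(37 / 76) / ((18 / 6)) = 37 / 228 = 0.16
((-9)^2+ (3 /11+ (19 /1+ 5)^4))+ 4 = 3650474 /11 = 331861.27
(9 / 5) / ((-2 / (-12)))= 54 / 5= 10.80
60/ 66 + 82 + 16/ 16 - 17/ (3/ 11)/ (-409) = 1134578/ 13497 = 84.06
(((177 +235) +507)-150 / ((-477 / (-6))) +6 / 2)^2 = 2378122756 / 2809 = 846608.31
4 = 4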